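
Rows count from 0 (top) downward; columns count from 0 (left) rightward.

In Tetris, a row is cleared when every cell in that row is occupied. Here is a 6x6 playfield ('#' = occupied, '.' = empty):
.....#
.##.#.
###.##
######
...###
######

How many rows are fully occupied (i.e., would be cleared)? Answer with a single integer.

Answer: 2

Derivation:
Check each row:
  row 0: 5 empty cells -> not full
  row 1: 3 empty cells -> not full
  row 2: 1 empty cell -> not full
  row 3: 0 empty cells -> FULL (clear)
  row 4: 3 empty cells -> not full
  row 5: 0 empty cells -> FULL (clear)
Total rows cleared: 2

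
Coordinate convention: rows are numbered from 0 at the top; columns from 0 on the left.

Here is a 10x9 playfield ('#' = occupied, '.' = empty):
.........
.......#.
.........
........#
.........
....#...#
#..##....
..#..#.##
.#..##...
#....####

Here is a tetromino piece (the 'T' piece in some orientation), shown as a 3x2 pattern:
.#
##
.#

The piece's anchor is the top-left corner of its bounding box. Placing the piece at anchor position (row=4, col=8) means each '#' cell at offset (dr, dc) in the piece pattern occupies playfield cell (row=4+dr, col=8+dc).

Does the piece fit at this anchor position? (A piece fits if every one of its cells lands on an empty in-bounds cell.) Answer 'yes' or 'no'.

Answer: no

Derivation:
Check each piece cell at anchor (4, 8):
  offset (0,1) -> (4,9): out of bounds -> FAIL
  offset (1,0) -> (5,8): occupied ('#') -> FAIL
  offset (1,1) -> (5,9): out of bounds -> FAIL
  offset (2,1) -> (6,9): out of bounds -> FAIL
All cells valid: no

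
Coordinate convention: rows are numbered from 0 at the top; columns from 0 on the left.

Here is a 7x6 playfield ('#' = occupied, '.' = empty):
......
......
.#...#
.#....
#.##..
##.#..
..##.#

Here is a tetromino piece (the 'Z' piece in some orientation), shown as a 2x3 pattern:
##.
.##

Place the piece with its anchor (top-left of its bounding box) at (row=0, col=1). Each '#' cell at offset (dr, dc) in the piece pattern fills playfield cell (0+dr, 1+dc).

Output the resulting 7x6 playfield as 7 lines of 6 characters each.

Answer: .##...
..##..
.#...#
.#....
#.##..
##.#..
..##.#

Derivation:
Fill (0+0,1+0) = (0,1)
Fill (0+0,1+1) = (0,2)
Fill (0+1,1+1) = (1,2)
Fill (0+1,1+2) = (1,3)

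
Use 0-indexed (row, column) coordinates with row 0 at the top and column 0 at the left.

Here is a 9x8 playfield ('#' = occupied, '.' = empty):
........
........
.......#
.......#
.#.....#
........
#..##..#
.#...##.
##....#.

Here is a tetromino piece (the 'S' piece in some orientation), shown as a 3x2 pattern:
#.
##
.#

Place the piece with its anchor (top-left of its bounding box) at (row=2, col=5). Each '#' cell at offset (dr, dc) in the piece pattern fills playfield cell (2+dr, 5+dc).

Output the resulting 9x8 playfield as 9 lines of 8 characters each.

Answer: ........
........
.....#.#
.....###
.#....##
........
#..##..#
.#...##.
##....#.

Derivation:
Fill (2+0,5+0) = (2,5)
Fill (2+1,5+0) = (3,5)
Fill (2+1,5+1) = (3,6)
Fill (2+2,5+1) = (4,6)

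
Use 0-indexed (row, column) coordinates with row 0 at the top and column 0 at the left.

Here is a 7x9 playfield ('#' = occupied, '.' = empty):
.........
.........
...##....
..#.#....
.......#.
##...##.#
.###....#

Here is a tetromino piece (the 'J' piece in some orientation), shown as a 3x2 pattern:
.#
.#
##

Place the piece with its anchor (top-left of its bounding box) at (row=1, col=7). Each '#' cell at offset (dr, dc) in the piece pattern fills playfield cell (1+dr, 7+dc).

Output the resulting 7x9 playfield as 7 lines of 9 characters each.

Answer: .........
........#
...##...#
..#.#..##
.......#.
##...##.#
.###....#

Derivation:
Fill (1+0,7+1) = (1,8)
Fill (1+1,7+1) = (2,8)
Fill (1+2,7+0) = (3,7)
Fill (1+2,7+1) = (3,8)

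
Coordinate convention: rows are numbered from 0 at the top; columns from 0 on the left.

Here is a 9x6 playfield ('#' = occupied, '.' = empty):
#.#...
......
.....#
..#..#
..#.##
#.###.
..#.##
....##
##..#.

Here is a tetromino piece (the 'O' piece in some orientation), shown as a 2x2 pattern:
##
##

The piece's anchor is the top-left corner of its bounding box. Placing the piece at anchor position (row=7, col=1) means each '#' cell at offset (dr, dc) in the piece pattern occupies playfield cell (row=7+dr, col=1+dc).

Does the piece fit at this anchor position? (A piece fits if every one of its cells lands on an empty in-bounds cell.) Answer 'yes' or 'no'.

Answer: no

Derivation:
Check each piece cell at anchor (7, 1):
  offset (0,0) -> (7,1): empty -> OK
  offset (0,1) -> (7,2): empty -> OK
  offset (1,0) -> (8,1): occupied ('#') -> FAIL
  offset (1,1) -> (8,2): empty -> OK
All cells valid: no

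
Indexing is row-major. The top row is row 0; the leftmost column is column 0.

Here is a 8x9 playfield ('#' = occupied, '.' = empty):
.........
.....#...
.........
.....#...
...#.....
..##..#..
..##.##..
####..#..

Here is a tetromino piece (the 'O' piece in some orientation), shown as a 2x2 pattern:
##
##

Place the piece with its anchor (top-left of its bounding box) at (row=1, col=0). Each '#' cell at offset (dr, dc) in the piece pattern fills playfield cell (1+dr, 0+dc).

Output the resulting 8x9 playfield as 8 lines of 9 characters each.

Answer: .........
##...#...
##.......
.....#...
...#.....
..##..#..
..##.##..
####..#..

Derivation:
Fill (1+0,0+0) = (1,0)
Fill (1+0,0+1) = (1,1)
Fill (1+1,0+0) = (2,0)
Fill (1+1,0+1) = (2,1)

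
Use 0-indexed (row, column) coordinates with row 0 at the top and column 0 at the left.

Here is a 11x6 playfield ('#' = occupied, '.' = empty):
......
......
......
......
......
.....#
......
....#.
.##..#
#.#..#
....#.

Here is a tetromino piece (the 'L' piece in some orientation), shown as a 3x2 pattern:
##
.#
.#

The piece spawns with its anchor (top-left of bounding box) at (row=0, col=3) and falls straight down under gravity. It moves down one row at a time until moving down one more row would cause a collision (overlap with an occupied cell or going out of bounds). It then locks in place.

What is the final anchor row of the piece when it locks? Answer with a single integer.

Answer: 4

Derivation:
Spawn at (row=0, col=3). Try each row:
  row 0: fits
  row 1: fits
  row 2: fits
  row 3: fits
  row 4: fits
  row 5: blocked -> lock at row 4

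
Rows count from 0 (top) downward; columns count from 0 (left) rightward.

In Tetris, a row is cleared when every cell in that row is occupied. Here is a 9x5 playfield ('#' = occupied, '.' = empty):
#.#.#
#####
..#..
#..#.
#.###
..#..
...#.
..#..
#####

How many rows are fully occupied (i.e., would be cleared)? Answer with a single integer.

Answer: 2

Derivation:
Check each row:
  row 0: 2 empty cells -> not full
  row 1: 0 empty cells -> FULL (clear)
  row 2: 4 empty cells -> not full
  row 3: 3 empty cells -> not full
  row 4: 1 empty cell -> not full
  row 5: 4 empty cells -> not full
  row 6: 4 empty cells -> not full
  row 7: 4 empty cells -> not full
  row 8: 0 empty cells -> FULL (clear)
Total rows cleared: 2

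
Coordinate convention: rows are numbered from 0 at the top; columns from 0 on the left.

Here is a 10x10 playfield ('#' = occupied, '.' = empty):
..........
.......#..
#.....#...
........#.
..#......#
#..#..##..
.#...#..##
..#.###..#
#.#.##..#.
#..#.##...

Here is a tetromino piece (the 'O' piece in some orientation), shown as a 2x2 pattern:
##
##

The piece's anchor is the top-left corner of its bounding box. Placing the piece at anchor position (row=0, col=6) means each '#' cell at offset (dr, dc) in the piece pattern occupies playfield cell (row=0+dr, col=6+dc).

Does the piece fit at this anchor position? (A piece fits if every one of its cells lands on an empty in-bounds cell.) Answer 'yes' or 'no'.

Answer: no

Derivation:
Check each piece cell at anchor (0, 6):
  offset (0,0) -> (0,6): empty -> OK
  offset (0,1) -> (0,7): empty -> OK
  offset (1,0) -> (1,6): empty -> OK
  offset (1,1) -> (1,7): occupied ('#') -> FAIL
All cells valid: no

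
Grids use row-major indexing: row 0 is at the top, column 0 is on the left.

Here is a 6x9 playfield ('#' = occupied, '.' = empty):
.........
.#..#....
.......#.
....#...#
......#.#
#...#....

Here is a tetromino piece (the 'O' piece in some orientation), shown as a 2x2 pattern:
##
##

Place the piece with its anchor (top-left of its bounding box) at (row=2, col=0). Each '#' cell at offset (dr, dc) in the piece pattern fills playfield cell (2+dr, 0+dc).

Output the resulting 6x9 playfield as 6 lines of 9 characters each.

Fill (2+0,0+0) = (2,0)
Fill (2+0,0+1) = (2,1)
Fill (2+1,0+0) = (3,0)
Fill (2+1,0+1) = (3,1)

Answer: .........
.#..#....
##.....#.
##..#...#
......#.#
#...#....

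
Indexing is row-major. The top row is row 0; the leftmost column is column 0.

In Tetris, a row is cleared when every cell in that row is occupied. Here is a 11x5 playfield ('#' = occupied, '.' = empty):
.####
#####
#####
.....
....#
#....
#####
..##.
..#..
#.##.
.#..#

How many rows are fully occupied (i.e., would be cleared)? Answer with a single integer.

Check each row:
  row 0: 1 empty cell -> not full
  row 1: 0 empty cells -> FULL (clear)
  row 2: 0 empty cells -> FULL (clear)
  row 3: 5 empty cells -> not full
  row 4: 4 empty cells -> not full
  row 5: 4 empty cells -> not full
  row 6: 0 empty cells -> FULL (clear)
  row 7: 3 empty cells -> not full
  row 8: 4 empty cells -> not full
  row 9: 2 empty cells -> not full
  row 10: 3 empty cells -> not full
Total rows cleared: 3

Answer: 3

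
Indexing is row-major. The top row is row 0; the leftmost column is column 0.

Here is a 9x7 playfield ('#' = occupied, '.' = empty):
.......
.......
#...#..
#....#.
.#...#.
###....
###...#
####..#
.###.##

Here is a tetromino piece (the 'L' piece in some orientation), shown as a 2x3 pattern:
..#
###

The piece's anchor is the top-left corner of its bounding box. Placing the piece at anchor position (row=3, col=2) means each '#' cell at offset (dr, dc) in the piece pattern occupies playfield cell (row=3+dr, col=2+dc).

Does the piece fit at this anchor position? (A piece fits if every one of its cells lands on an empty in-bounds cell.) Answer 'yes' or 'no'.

Check each piece cell at anchor (3, 2):
  offset (0,2) -> (3,4): empty -> OK
  offset (1,0) -> (4,2): empty -> OK
  offset (1,1) -> (4,3): empty -> OK
  offset (1,2) -> (4,4): empty -> OK
All cells valid: yes

Answer: yes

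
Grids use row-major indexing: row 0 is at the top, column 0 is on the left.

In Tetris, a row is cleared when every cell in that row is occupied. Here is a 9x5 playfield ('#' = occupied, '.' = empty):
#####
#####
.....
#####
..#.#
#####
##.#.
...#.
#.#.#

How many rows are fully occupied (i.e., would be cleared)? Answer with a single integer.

Check each row:
  row 0: 0 empty cells -> FULL (clear)
  row 1: 0 empty cells -> FULL (clear)
  row 2: 5 empty cells -> not full
  row 3: 0 empty cells -> FULL (clear)
  row 4: 3 empty cells -> not full
  row 5: 0 empty cells -> FULL (clear)
  row 6: 2 empty cells -> not full
  row 7: 4 empty cells -> not full
  row 8: 2 empty cells -> not full
Total rows cleared: 4

Answer: 4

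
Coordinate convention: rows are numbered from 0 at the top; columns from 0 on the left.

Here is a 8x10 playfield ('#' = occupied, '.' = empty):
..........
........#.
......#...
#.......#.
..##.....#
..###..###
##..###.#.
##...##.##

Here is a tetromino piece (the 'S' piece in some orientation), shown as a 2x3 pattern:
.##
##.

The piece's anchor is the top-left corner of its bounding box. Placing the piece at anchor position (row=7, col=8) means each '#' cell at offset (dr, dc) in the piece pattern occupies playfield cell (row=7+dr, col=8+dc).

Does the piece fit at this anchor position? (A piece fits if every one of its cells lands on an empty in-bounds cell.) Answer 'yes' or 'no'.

Answer: no

Derivation:
Check each piece cell at anchor (7, 8):
  offset (0,1) -> (7,9): occupied ('#') -> FAIL
  offset (0,2) -> (7,10): out of bounds -> FAIL
  offset (1,0) -> (8,8): out of bounds -> FAIL
  offset (1,1) -> (8,9): out of bounds -> FAIL
All cells valid: no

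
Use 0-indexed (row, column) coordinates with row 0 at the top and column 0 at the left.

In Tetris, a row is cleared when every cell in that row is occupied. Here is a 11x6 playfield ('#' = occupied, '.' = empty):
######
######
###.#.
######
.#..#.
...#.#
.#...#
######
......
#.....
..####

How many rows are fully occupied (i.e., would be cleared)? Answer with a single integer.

Answer: 4

Derivation:
Check each row:
  row 0: 0 empty cells -> FULL (clear)
  row 1: 0 empty cells -> FULL (clear)
  row 2: 2 empty cells -> not full
  row 3: 0 empty cells -> FULL (clear)
  row 4: 4 empty cells -> not full
  row 5: 4 empty cells -> not full
  row 6: 4 empty cells -> not full
  row 7: 0 empty cells -> FULL (clear)
  row 8: 6 empty cells -> not full
  row 9: 5 empty cells -> not full
  row 10: 2 empty cells -> not full
Total rows cleared: 4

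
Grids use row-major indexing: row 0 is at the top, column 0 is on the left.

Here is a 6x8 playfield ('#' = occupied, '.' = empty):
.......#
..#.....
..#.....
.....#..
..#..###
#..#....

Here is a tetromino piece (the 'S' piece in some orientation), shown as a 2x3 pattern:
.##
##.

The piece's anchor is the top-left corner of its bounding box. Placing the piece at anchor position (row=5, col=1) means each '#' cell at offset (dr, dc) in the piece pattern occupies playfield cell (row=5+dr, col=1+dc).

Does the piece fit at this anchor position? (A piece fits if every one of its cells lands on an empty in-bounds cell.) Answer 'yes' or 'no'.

Check each piece cell at anchor (5, 1):
  offset (0,1) -> (5,2): empty -> OK
  offset (0,2) -> (5,3): occupied ('#') -> FAIL
  offset (1,0) -> (6,1): out of bounds -> FAIL
  offset (1,1) -> (6,2): out of bounds -> FAIL
All cells valid: no

Answer: no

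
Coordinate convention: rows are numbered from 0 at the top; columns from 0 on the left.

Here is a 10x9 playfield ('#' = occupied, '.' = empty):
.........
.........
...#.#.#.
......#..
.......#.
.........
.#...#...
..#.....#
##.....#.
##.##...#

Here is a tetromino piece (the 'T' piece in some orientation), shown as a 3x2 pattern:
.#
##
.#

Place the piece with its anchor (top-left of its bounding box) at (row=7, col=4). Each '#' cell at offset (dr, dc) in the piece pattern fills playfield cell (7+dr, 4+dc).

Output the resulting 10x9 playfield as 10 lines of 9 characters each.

Fill (7+0,4+1) = (7,5)
Fill (7+1,4+0) = (8,4)
Fill (7+1,4+1) = (8,5)
Fill (7+2,4+1) = (9,5)

Answer: .........
.........
...#.#.#.
......#..
.......#.
.........
.#...#...
..#..#..#
##..##.#.
##.###..#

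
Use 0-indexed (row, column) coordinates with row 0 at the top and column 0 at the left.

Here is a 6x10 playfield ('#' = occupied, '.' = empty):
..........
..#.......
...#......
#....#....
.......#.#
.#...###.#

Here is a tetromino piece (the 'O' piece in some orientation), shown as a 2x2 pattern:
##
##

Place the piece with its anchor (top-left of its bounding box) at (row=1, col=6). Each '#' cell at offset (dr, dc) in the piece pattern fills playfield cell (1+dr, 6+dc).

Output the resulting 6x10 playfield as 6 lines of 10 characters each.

Fill (1+0,6+0) = (1,6)
Fill (1+0,6+1) = (1,7)
Fill (1+1,6+0) = (2,6)
Fill (1+1,6+1) = (2,7)

Answer: ..........
..#...##..
...#..##..
#....#....
.......#.#
.#...###.#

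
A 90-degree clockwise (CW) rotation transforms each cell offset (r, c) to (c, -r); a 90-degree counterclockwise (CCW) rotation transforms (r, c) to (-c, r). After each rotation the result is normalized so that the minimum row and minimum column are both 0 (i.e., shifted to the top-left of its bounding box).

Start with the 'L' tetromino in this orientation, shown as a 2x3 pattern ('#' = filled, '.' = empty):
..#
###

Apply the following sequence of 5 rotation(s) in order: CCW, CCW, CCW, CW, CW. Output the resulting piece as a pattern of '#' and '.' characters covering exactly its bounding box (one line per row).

Answer: ##
.#
.#

Derivation:
Start:
..#
###
After rotation 1 (CCW):
##
.#
.#
After rotation 2 (CCW):
###
#..
After rotation 3 (CCW):
#.
#.
##
After rotation 4 (CW):
###
#..
After rotation 5 (CW):
##
.#
.#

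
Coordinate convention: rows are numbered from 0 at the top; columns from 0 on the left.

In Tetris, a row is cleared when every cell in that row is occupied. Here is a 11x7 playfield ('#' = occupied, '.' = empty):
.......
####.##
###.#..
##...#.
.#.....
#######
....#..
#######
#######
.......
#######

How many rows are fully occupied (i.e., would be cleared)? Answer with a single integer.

Answer: 4

Derivation:
Check each row:
  row 0: 7 empty cells -> not full
  row 1: 1 empty cell -> not full
  row 2: 3 empty cells -> not full
  row 3: 4 empty cells -> not full
  row 4: 6 empty cells -> not full
  row 5: 0 empty cells -> FULL (clear)
  row 6: 6 empty cells -> not full
  row 7: 0 empty cells -> FULL (clear)
  row 8: 0 empty cells -> FULL (clear)
  row 9: 7 empty cells -> not full
  row 10: 0 empty cells -> FULL (clear)
Total rows cleared: 4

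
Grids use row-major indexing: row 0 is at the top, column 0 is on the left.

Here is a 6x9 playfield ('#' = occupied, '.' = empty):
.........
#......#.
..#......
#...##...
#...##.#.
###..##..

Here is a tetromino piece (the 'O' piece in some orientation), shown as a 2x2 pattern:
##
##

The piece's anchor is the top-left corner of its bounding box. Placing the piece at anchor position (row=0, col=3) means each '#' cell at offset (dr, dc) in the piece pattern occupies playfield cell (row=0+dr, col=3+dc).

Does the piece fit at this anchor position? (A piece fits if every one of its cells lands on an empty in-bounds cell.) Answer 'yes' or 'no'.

Answer: yes

Derivation:
Check each piece cell at anchor (0, 3):
  offset (0,0) -> (0,3): empty -> OK
  offset (0,1) -> (0,4): empty -> OK
  offset (1,0) -> (1,3): empty -> OK
  offset (1,1) -> (1,4): empty -> OK
All cells valid: yes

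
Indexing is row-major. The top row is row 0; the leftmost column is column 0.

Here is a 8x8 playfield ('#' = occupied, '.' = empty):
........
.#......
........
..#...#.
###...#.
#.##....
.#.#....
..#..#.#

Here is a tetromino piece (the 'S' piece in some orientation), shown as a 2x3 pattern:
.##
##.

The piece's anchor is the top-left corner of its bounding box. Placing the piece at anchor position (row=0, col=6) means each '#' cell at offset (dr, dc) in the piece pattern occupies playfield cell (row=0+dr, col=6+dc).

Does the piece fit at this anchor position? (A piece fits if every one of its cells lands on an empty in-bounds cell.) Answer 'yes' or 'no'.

Answer: no

Derivation:
Check each piece cell at anchor (0, 6):
  offset (0,1) -> (0,7): empty -> OK
  offset (0,2) -> (0,8): out of bounds -> FAIL
  offset (1,0) -> (1,6): empty -> OK
  offset (1,1) -> (1,7): empty -> OK
All cells valid: no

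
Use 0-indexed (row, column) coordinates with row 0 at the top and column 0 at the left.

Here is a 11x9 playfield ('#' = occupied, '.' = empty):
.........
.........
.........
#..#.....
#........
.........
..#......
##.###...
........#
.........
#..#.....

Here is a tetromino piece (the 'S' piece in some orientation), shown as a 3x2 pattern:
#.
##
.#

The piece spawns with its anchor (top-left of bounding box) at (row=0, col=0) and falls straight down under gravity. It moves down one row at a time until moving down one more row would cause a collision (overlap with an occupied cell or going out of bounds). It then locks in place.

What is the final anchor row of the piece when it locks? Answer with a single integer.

Answer: 1

Derivation:
Spawn at (row=0, col=0). Try each row:
  row 0: fits
  row 1: fits
  row 2: blocked -> lock at row 1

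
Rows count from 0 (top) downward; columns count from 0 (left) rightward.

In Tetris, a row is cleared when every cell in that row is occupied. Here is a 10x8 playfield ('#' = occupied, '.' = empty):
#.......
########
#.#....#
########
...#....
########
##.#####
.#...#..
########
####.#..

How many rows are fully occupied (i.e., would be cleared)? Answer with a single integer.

Answer: 4

Derivation:
Check each row:
  row 0: 7 empty cells -> not full
  row 1: 0 empty cells -> FULL (clear)
  row 2: 5 empty cells -> not full
  row 3: 0 empty cells -> FULL (clear)
  row 4: 7 empty cells -> not full
  row 5: 0 empty cells -> FULL (clear)
  row 6: 1 empty cell -> not full
  row 7: 6 empty cells -> not full
  row 8: 0 empty cells -> FULL (clear)
  row 9: 3 empty cells -> not full
Total rows cleared: 4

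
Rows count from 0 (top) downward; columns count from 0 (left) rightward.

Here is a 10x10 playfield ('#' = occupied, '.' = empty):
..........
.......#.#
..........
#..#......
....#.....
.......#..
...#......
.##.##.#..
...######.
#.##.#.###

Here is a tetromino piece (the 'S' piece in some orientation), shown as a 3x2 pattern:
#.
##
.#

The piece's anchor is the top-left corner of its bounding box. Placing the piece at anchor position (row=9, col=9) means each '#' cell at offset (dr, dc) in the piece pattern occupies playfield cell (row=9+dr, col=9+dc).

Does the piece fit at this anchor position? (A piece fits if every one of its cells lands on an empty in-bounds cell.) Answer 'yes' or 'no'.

Check each piece cell at anchor (9, 9):
  offset (0,0) -> (9,9): occupied ('#') -> FAIL
  offset (1,0) -> (10,9): out of bounds -> FAIL
  offset (1,1) -> (10,10): out of bounds -> FAIL
  offset (2,1) -> (11,10): out of bounds -> FAIL
All cells valid: no

Answer: no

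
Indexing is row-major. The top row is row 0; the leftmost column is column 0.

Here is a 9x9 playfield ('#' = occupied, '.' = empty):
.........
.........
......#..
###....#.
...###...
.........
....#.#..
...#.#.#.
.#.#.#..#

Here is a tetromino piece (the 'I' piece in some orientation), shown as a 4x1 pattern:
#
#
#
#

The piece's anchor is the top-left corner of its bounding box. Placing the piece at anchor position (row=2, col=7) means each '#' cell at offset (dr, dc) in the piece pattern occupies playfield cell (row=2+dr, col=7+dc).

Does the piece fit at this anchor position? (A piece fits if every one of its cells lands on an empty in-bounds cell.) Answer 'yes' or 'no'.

Answer: no

Derivation:
Check each piece cell at anchor (2, 7):
  offset (0,0) -> (2,7): empty -> OK
  offset (1,0) -> (3,7): occupied ('#') -> FAIL
  offset (2,0) -> (4,7): empty -> OK
  offset (3,0) -> (5,7): empty -> OK
All cells valid: no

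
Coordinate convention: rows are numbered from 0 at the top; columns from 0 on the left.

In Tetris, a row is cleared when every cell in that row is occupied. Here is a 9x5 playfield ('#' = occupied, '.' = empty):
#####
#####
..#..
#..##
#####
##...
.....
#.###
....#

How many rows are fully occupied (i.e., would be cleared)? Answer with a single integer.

Answer: 3

Derivation:
Check each row:
  row 0: 0 empty cells -> FULL (clear)
  row 1: 0 empty cells -> FULL (clear)
  row 2: 4 empty cells -> not full
  row 3: 2 empty cells -> not full
  row 4: 0 empty cells -> FULL (clear)
  row 5: 3 empty cells -> not full
  row 6: 5 empty cells -> not full
  row 7: 1 empty cell -> not full
  row 8: 4 empty cells -> not full
Total rows cleared: 3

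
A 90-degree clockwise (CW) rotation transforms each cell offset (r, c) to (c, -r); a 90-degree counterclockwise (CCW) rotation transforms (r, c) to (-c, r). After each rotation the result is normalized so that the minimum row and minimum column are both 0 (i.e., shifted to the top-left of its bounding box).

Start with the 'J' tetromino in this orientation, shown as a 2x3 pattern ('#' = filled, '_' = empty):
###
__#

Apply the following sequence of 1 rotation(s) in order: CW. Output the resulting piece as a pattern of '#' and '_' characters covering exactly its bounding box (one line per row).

Answer: _#
_#
##

Derivation:
Start:
###
__#
After rotation 1 (CW):
_#
_#
##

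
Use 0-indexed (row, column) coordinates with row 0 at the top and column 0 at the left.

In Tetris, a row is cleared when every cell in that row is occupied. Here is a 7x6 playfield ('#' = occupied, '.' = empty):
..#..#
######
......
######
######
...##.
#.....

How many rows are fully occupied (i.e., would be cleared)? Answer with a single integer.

Answer: 3

Derivation:
Check each row:
  row 0: 4 empty cells -> not full
  row 1: 0 empty cells -> FULL (clear)
  row 2: 6 empty cells -> not full
  row 3: 0 empty cells -> FULL (clear)
  row 4: 0 empty cells -> FULL (clear)
  row 5: 4 empty cells -> not full
  row 6: 5 empty cells -> not full
Total rows cleared: 3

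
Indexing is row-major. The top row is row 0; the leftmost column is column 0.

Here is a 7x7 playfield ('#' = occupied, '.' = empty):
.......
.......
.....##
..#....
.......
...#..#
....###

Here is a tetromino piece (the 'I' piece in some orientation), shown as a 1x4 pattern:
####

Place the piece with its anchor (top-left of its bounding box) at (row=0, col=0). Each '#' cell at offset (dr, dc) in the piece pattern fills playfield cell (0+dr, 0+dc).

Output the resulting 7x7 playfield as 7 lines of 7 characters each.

Answer: ####...
.......
.....##
..#....
.......
...#..#
....###

Derivation:
Fill (0+0,0+0) = (0,0)
Fill (0+0,0+1) = (0,1)
Fill (0+0,0+2) = (0,2)
Fill (0+0,0+3) = (0,3)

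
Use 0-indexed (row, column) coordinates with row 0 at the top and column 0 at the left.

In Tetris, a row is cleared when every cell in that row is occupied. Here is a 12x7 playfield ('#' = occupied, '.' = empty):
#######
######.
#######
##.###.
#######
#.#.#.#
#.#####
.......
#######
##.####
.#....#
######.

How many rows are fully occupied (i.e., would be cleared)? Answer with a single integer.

Check each row:
  row 0: 0 empty cells -> FULL (clear)
  row 1: 1 empty cell -> not full
  row 2: 0 empty cells -> FULL (clear)
  row 3: 2 empty cells -> not full
  row 4: 0 empty cells -> FULL (clear)
  row 5: 3 empty cells -> not full
  row 6: 1 empty cell -> not full
  row 7: 7 empty cells -> not full
  row 8: 0 empty cells -> FULL (clear)
  row 9: 1 empty cell -> not full
  row 10: 5 empty cells -> not full
  row 11: 1 empty cell -> not full
Total rows cleared: 4

Answer: 4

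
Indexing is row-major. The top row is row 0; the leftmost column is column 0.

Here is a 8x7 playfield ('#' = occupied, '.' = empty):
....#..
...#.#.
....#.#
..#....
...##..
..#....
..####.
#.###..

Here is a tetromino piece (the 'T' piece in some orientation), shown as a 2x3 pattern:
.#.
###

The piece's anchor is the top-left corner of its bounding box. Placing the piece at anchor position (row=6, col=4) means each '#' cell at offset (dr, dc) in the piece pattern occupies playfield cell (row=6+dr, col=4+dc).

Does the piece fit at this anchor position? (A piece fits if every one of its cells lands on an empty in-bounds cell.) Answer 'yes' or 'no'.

Check each piece cell at anchor (6, 4):
  offset (0,1) -> (6,5): occupied ('#') -> FAIL
  offset (1,0) -> (7,4): occupied ('#') -> FAIL
  offset (1,1) -> (7,5): empty -> OK
  offset (1,2) -> (7,6): empty -> OK
All cells valid: no

Answer: no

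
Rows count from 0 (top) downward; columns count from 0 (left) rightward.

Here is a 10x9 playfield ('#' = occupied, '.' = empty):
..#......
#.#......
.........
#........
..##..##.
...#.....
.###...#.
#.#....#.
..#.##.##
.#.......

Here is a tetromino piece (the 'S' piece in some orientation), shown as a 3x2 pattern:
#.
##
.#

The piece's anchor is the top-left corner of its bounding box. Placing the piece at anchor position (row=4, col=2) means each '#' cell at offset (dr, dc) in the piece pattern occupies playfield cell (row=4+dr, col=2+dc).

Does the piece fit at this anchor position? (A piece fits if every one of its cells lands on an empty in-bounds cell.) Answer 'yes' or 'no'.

Check each piece cell at anchor (4, 2):
  offset (0,0) -> (4,2): occupied ('#') -> FAIL
  offset (1,0) -> (5,2): empty -> OK
  offset (1,1) -> (5,3): occupied ('#') -> FAIL
  offset (2,1) -> (6,3): occupied ('#') -> FAIL
All cells valid: no

Answer: no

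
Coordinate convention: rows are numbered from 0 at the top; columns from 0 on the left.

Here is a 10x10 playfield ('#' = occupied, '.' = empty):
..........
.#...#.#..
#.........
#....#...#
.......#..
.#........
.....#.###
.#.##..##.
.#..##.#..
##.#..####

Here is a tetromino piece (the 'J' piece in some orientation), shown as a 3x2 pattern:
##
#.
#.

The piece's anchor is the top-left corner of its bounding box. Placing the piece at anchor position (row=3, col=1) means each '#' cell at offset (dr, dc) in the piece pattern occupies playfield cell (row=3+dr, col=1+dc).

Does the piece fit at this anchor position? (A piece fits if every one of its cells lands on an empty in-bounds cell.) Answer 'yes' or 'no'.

Check each piece cell at anchor (3, 1):
  offset (0,0) -> (3,1): empty -> OK
  offset (0,1) -> (3,2): empty -> OK
  offset (1,0) -> (4,1): empty -> OK
  offset (2,0) -> (5,1): occupied ('#') -> FAIL
All cells valid: no

Answer: no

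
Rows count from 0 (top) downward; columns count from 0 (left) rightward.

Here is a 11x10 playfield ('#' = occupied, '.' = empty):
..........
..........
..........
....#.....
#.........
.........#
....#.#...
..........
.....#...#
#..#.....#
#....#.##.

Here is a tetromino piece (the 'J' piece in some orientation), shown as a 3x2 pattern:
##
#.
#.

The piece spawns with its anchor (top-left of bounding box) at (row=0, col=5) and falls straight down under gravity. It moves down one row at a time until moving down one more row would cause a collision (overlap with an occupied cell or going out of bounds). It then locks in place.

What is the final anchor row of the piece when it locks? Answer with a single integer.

Spawn at (row=0, col=5). Try each row:
  row 0: fits
  row 1: fits
  row 2: fits
  row 3: fits
  row 4: fits
  row 5: fits
  row 6: blocked -> lock at row 5

Answer: 5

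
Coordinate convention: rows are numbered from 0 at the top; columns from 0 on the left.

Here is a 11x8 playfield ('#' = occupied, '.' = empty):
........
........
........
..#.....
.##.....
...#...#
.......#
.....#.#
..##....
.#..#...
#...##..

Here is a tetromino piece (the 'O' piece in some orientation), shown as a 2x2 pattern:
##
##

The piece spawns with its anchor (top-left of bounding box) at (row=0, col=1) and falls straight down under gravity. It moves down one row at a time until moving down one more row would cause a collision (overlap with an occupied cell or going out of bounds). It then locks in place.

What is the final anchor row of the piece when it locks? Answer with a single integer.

Spawn at (row=0, col=1). Try each row:
  row 0: fits
  row 1: fits
  row 2: blocked -> lock at row 1

Answer: 1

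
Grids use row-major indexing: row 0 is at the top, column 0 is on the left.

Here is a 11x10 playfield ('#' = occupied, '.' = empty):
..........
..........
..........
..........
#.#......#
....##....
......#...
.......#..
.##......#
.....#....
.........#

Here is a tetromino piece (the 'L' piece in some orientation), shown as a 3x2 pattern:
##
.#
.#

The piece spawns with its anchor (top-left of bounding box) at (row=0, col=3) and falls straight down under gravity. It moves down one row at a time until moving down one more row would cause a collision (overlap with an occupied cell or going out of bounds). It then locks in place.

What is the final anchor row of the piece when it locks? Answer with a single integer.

Answer: 2

Derivation:
Spawn at (row=0, col=3). Try each row:
  row 0: fits
  row 1: fits
  row 2: fits
  row 3: blocked -> lock at row 2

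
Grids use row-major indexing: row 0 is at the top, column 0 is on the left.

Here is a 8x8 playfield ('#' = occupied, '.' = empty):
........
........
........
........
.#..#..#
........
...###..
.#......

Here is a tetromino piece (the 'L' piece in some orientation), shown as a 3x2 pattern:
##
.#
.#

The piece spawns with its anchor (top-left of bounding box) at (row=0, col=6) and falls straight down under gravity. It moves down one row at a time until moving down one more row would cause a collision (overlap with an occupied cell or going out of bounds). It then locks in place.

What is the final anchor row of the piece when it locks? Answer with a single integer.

Answer: 1

Derivation:
Spawn at (row=0, col=6). Try each row:
  row 0: fits
  row 1: fits
  row 2: blocked -> lock at row 1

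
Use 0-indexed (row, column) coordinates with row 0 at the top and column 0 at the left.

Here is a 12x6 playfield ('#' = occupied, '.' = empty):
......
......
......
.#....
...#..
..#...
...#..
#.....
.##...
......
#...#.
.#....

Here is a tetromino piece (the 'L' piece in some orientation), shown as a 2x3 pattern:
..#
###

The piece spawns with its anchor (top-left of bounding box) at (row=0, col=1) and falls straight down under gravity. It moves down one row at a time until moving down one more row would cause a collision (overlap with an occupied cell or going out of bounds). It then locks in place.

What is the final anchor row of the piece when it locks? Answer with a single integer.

Spawn at (row=0, col=1). Try each row:
  row 0: fits
  row 1: fits
  row 2: blocked -> lock at row 1

Answer: 1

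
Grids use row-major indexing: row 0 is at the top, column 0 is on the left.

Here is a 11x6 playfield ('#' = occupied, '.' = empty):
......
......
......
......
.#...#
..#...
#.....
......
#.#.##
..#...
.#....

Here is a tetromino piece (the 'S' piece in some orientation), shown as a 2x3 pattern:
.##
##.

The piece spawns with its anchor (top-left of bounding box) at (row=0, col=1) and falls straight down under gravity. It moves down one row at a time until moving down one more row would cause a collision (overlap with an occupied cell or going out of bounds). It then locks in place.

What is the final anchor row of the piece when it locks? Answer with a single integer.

Answer: 2

Derivation:
Spawn at (row=0, col=1). Try each row:
  row 0: fits
  row 1: fits
  row 2: fits
  row 3: blocked -> lock at row 2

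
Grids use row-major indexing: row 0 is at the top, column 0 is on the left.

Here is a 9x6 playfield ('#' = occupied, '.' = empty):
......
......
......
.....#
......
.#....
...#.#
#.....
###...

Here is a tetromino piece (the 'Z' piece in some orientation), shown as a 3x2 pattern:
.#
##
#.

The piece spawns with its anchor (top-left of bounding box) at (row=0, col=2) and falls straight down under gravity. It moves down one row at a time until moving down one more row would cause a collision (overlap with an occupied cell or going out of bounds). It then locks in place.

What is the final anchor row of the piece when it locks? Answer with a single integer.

Spawn at (row=0, col=2). Try each row:
  row 0: fits
  row 1: fits
  row 2: fits
  row 3: fits
  row 4: fits
  row 5: blocked -> lock at row 4

Answer: 4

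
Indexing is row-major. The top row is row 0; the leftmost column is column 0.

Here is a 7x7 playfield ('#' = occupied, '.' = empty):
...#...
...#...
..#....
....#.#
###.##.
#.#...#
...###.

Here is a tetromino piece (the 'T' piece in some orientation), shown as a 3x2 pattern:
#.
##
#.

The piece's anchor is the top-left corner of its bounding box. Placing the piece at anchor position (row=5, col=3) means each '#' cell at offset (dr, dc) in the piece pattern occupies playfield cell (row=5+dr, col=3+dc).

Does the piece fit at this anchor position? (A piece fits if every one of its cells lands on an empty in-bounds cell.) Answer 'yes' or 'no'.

Check each piece cell at anchor (5, 3):
  offset (0,0) -> (5,3): empty -> OK
  offset (1,0) -> (6,3): occupied ('#') -> FAIL
  offset (1,1) -> (6,4): occupied ('#') -> FAIL
  offset (2,0) -> (7,3): out of bounds -> FAIL
All cells valid: no

Answer: no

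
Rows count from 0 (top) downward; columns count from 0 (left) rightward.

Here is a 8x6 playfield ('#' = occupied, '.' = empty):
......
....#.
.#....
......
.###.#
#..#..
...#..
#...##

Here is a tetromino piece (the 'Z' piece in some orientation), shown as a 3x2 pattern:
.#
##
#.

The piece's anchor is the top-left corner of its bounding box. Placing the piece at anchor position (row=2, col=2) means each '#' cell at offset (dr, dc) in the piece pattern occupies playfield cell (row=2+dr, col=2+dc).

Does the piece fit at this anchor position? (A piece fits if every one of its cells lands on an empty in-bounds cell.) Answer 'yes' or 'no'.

Answer: no

Derivation:
Check each piece cell at anchor (2, 2):
  offset (0,1) -> (2,3): empty -> OK
  offset (1,0) -> (3,2): empty -> OK
  offset (1,1) -> (3,3): empty -> OK
  offset (2,0) -> (4,2): occupied ('#') -> FAIL
All cells valid: no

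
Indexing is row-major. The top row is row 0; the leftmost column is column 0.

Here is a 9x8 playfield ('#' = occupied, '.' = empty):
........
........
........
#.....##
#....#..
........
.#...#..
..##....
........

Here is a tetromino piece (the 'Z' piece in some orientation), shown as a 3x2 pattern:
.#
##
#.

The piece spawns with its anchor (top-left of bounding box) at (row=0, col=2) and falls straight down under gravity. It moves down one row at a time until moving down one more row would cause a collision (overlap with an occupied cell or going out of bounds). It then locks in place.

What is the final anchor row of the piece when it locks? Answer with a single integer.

Answer: 4

Derivation:
Spawn at (row=0, col=2). Try each row:
  row 0: fits
  row 1: fits
  row 2: fits
  row 3: fits
  row 4: fits
  row 5: blocked -> lock at row 4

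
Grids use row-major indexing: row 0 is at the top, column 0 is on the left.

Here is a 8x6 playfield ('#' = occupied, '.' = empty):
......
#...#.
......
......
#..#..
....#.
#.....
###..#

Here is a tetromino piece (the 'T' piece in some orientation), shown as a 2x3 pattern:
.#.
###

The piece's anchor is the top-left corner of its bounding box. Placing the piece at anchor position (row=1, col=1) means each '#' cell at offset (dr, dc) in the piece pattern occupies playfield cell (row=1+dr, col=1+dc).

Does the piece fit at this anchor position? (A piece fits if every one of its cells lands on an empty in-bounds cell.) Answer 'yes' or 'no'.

Answer: yes

Derivation:
Check each piece cell at anchor (1, 1):
  offset (0,1) -> (1,2): empty -> OK
  offset (1,0) -> (2,1): empty -> OK
  offset (1,1) -> (2,2): empty -> OK
  offset (1,2) -> (2,3): empty -> OK
All cells valid: yes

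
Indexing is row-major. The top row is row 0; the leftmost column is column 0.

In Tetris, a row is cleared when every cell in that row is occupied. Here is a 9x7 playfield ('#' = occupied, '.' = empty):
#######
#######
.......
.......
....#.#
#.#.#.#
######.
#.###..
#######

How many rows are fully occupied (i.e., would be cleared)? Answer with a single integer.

Check each row:
  row 0: 0 empty cells -> FULL (clear)
  row 1: 0 empty cells -> FULL (clear)
  row 2: 7 empty cells -> not full
  row 3: 7 empty cells -> not full
  row 4: 5 empty cells -> not full
  row 5: 3 empty cells -> not full
  row 6: 1 empty cell -> not full
  row 7: 3 empty cells -> not full
  row 8: 0 empty cells -> FULL (clear)
Total rows cleared: 3

Answer: 3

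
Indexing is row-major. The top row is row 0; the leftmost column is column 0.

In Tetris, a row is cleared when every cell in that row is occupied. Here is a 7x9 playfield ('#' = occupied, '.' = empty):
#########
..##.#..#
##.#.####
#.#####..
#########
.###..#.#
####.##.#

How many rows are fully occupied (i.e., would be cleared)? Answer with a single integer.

Answer: 2

Derivation:
Check each row:
  row 0: 0 empty cells -> FULL (clear)
  row 1: 5 empty cells -> not full
  row 2: 2 empty cells -> not full
  row 3: 3 empty cells -> not full
  row 4: 0 empty cells -> FULL (clear)
  row 5: 4 empty cells -> not full
  row 6: 2 empty cells -> not full
Total rows cleared: 2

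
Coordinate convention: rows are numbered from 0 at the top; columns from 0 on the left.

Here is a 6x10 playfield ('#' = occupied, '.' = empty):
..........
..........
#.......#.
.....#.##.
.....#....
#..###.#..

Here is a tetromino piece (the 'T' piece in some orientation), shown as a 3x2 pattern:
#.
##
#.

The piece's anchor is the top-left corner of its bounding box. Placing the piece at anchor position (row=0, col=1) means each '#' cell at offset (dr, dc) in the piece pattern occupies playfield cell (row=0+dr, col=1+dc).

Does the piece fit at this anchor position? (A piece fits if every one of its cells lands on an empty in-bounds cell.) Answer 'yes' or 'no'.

Answer: yes

Derivation:
Check each piece cell at anchor (0, 1):
  offset (0,0) -> (0,1): empty -> OK
  offset (1,0) -> (1,1): empty -> OK
  offset (1,1) -> (1,2): empty -> OK
  offset (2,0) -> (2,1): empty -> OK
All cells valid: yes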